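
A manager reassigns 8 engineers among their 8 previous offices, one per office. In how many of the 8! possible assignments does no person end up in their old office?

14833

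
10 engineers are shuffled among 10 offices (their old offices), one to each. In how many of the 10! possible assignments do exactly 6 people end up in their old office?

Choose which 6 of the 10 are fixed: C(10,6) = 210.
The remaining 4 must be deranged: !4 = 9.
Total: 210 × 9 = 1890.

1890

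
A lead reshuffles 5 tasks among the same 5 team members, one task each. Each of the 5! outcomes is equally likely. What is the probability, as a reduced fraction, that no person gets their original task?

11/30

Favorable outcomes: !5 = 44.
Total outcomes: 5! = 120.
Probability = 44/120 = 11/30.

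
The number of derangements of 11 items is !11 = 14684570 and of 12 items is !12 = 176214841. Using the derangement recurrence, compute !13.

2290792932

!13 = (13-1)·(!12 + !11) = 12·(176214841 + 14684570) = 12·190899411 = 2290792932.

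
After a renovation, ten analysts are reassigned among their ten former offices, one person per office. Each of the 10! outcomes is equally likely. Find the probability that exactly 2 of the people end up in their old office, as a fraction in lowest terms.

Favorable outcomes: C(10,2)·!8 = 45·14833 = 667485.
Total outcomes: 10! = 3628800.
Probability = 667485/3628800 = 2119/11520.

2119/11520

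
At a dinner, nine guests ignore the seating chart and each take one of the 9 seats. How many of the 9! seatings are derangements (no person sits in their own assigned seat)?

133496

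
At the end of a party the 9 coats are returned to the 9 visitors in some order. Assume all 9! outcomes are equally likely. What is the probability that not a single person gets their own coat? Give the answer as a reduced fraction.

Favorable outcomes: !9 = 133496.
Total outcomes: 9! = 362880.
Probability = 133496/362880 = 16687/45360.

16687/45360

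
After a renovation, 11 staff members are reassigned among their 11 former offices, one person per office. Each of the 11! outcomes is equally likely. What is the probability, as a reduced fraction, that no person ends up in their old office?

Favorable outcomes: !11 = 14684570.
Total outcomes: 11! = 39916800.
Probability = 14684570/39916800 = 1468457/3991680.

1468457/3991680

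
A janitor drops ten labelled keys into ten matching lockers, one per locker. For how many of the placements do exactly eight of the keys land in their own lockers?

45

Choose which 8 of the 10 are fixed: C(10,8) = 45.
The remaining 2 must be deranged: !2 = 1.
Total: 45 × 1 = 45.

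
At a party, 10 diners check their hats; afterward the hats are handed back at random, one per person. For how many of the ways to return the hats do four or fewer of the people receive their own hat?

3615536

# with exactly i fixed is C(10,i)·!(10-i); sum over i=0..4:
  i=0: C(10,0)·!10 = 1·1334961 = 1334961
  i=1: C(10,1)·!9 = 10·133496 = 1334960
  i=2: C(10,2)·!8 = 45·14833 = 667485
  i=3: C(10,3)·!7 = 120·1854 = 222480
  i=4: C(10,4)·!6 = 210·265 = 55650
Total = 3615536.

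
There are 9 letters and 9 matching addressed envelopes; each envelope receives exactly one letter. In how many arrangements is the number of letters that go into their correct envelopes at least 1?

229384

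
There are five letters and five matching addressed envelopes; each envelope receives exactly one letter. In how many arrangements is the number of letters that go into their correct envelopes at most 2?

Sum C(5,i)·!(5-i) for i = 0..2:
  i=0: C(5,0)·!5 = 1·44 = 44
  i=1: C(5,1)·!4 = 5·9 = 45
  i=2: C(5,2)·!3 = 10·2 = 20
Total = 109.

109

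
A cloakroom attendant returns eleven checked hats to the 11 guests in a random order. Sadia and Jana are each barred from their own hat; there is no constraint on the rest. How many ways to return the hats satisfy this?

33022080

Inclusion-exclusion on the 2 forbidden self-matches:
Σ_{j=0}^{2} (-1)^j C(2,j)(11-j)!
= C(2,0)·11! - C(2,1)·10! + C(2,2)·9!
= 39916800 - 7257600 + 362880
= 33022080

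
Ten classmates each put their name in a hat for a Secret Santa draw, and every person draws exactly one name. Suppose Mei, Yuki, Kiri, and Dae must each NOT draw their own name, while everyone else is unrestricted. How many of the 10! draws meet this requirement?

Let A_j be the event that the j-th constrained one is fixed. By inclusion-exclusion over the 4 events:
Σ_{j=0}^{4} (-1)^j C(4,j)(10-j)!
= C(4,0)·10! - C(4,1)·9! + C(4,2)·8! - C(4,3)·7! + C(4,4)·6!
= 3628800 - 1451520 + 241920 - 20160 + 720
= 2399760

2399760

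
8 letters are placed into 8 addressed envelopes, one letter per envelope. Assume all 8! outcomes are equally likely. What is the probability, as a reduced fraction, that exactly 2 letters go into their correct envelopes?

53/288

Favorable outcomes: C(8,2)·!6 = 28·265 = 7420.
Total outcomes: 8! = 40320.
Probability = 7420/40320 = 53/288.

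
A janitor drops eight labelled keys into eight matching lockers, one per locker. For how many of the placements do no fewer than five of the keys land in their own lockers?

141

# with exactly i fixed is C(8,i)·!(8-i); sum over i=5..8:
  i=5: C(8,5)·!3 = 56·2 = 112
  i=6: C(8,6)·!2 = 28·1 = 28
  i=7: C(8,7)·!1 = 8·0 = 0
  i=8: C(8,8)·!0 = 1·1 = 1
Total = 141.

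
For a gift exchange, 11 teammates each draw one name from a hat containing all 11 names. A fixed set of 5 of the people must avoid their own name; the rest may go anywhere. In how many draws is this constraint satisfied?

Let A_j be the event that the j-th constrained one is fixed. By inclusion-exclusion over the 5 events:
Σ_{j=0}^{5} (-1)^j C(5,j)(11-j)!
= C(5,0)·11! - C(5,1)·10! + C(5,2)·9! - C(5,3)·8! + C(5,4)·7! - C(5,5)·6!
= 39916800 - 18144000 + 3628800 - 403200 + 25200 - 720
= 25022880

25022880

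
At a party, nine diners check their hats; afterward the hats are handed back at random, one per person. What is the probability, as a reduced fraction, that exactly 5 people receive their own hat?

Favorable outcomes: C(9,5)·!4 = 126·9 = 1134.
Total outcomes: 9! = 362880.
Probability = 1134/362880 = 1/320.

1/320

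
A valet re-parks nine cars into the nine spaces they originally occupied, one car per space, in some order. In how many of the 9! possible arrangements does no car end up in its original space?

133496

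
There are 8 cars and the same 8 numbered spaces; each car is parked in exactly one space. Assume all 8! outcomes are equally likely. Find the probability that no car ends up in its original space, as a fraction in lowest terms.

2119/5760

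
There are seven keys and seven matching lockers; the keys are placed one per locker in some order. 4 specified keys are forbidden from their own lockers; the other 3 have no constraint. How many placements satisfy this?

2790

Let A_j be the event that the j-th constrained one is fixed. By inclusion-exclusion over the 4 events:
Σ_{j=0}^{4} (-1)^j C(4,j)(7-j)!
= C(4,0)·7! - C(4,1)·6! + C(4,2)·5! - C(4,3)·4! + C(4,4)·3!
= 5040 - 2880 + 720 - 96 + 6
= 2790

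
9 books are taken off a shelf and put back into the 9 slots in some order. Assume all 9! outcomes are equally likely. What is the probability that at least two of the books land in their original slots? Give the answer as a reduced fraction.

95887/362880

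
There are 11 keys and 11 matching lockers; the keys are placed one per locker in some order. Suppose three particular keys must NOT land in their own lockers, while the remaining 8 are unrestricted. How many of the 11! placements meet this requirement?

30078720

Let A_j be the event that the j-th constrained one is fixed. By inclusion-exclusion over the 3 events:
Σ_{j=0}^{3} (-1)^j C(3,j)(11-j)!
= C(3,0)·11! - C(3,1)·10! + C(3,2)·9! - C(3,3)·8!
= 39916800 - 10886400 + 1088640 - 40320
= 30078720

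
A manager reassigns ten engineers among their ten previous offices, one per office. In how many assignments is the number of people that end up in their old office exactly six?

Choose which 6 of the 10 are fixed: C(10,6) = 210.
The other 4 form a derangement: !4 = 9.
Total: 210 × 9 = 1890.

1890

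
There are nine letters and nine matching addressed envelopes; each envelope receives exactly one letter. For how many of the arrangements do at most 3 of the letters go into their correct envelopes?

355997

Sum C(9,i)·!(9-i) for i = 0..3:
  i=0: C(9,0)·!9 = 1·133496 = 133496
  i=1: C(9,1)·!8 = 9·14833 = 133497
  i=2: C(9,2)·!7 = 36·1854 = 66744
  i=3: C(9,3)·!6 = 84·265 = 22260
Total = 355997.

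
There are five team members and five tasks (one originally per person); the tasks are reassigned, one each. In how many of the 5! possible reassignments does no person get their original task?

44

The subfactorial !5 = [5!/e] (nearest integer).
5! = 120, and 120/e ≈ 44.15, so !5 = 44.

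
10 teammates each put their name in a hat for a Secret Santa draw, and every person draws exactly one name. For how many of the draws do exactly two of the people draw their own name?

667485

Pick the 2 fixed positions: C(10,2) = 45 ways.
The other 8 form a derangement: !8 = 14833.
Total: 45 × 14833 = 667485.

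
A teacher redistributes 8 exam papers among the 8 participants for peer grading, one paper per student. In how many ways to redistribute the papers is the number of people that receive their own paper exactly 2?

7420

Choose which 2 of the 8 are fixed: C(8,2) = 28.
The remaining 6 must be deranged: !6 = 265.
Total: 28 × 265 = 7420.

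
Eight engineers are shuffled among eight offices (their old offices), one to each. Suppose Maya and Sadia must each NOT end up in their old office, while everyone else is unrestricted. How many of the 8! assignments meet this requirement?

Inclusion-exclusion on the 2 forbidden self-matches:
Σ_{j=0}^{2} (-1)^j C(2,j)(8-j)!
= C(2,0)·8! - C(2,1)·7! + C(2,2)·6!
= 40320 - 10080 + 720
= 30960

30960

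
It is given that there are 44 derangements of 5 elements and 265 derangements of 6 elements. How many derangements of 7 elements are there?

D_7 = (7-1)·(D_6 + D_5) = 6·(265 + 44) = 6·309 = 1854.

1854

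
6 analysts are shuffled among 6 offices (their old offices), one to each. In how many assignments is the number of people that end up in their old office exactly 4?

Choose which 4 of the 6 are fixed: C(6,4) = 15.
The other 2 form a derangement: !2 = 1.
Total: 15 × 1 = 15.

15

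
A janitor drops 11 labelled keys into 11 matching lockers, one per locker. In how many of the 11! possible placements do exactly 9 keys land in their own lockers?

55

Choose which 9 of the 11 are fixed: C(11,9) = 55.
The other 2 form a derangement: !2 = 1.
Total: 55 × 1 = 55.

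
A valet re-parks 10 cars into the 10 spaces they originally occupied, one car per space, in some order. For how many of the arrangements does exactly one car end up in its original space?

1334960

Choose which one of the 10 is fixed: C(10,1) = 10.
The other 9 form a derangement: !9 = 133496.
Total: 10 × 133496 = 1334960.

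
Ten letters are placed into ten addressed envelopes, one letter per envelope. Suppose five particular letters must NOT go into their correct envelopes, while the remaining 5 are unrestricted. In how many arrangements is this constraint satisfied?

Let A_j be the event that the j-th constrained one is fixed. By inclusion-exclusion over the 5 events:
Σ_{j=0}^{5} (-1)^j C(5,j)(10-j)!
= C(5,0)·10! - C(5,1)·9! + C(5,2)·8! - C(5,3)·7! + C(5,4)·6! - C(5,5)·5!
= 3628800 - 1814400 + 403200 - 50400 + 3600 - 120
= 2170680

2170680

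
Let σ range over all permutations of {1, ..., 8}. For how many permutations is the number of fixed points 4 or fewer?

Sum C(8,i)·!(8-i) for i = 0..4:
  i=0: C(8,0)·!8 = 1·14833 = 14833
  i=1: C(8,1)·!7 = 8·1854 = 14832
  i=2: C(8,2)·!6 = 28·265 = 7420
  i=3: C(8,3)·!5 = 56·44 = 2464
  i=4: C(8,4)·!4 = 70·9 = 630
Total = 40179.

40179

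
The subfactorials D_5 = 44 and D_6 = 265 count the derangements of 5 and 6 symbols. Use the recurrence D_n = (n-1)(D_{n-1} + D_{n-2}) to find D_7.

1854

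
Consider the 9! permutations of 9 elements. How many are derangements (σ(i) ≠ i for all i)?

The number of derangements of 9 is !9 = Σ_{k=0}^{9} (-1)^k·9!/k!
= 9! - 9!/1! + 9!/2! - 9!/3! + 9!/4! - 9!/5! + 9!/6! - 9!/7! + 9!/8! - 9!/9!
= 362880 - 362880 + 181440 - 60480 + 15120 - 3024 + 504 - 72 + 9 - 1
= 133496

133496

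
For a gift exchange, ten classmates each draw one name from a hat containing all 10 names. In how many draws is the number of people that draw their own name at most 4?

3615536

Sum C(10,i)·!(10-i) for i = 0..4:
  i=0: C(10,0)·!10 = 1·1334961 = 1334961
  i=1: C(10,1)·!9 = 10·133496 = 1334960
  i=2: C(10,2)·!8 = 45·14833 = 667485
  i=3: C(10,3)·!7 = 120·1854 = 222480
  i=4: C(10,4)·!6 = 210·265 = 55650
Total = 3615536.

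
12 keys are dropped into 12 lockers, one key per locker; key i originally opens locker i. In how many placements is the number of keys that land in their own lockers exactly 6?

244860

Choose which 6 of the 12 are fixed: C(12,6) = 924.
The remaining 6 must be deranged: !6 = 265.
Total: 924 × 265 = 244860.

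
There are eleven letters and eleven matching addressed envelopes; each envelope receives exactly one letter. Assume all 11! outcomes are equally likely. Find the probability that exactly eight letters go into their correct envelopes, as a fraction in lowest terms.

Favorable outcomes: C(11,8)·!3 = 165·2 = 330.
Total outcomes: 11! = 39916800.
Probability = 330/39916800 = 1/120960.

1/120960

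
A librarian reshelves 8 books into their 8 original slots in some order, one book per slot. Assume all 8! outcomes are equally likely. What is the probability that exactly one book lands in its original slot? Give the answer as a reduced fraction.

103/280

Favorable outcomes: C(8,1)·!7 = 8·1854 = 14832.
Total outcomes: 8! = 40320.
Probability = 14832/40320 = 103/280.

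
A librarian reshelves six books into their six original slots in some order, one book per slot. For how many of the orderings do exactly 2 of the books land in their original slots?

135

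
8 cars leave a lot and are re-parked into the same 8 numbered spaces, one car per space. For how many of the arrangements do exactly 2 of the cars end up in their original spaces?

7420

Choose which 2 of the 8 are fixed: C(8,2) = 28.
The other 6 form a derangement: !6 = 265.
Total: 28 × 265 = 7420.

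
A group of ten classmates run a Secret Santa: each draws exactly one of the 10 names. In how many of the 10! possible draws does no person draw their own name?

1334961

The subfactorial !10 = [10!/e] (nearest integer).
10! = 3628800, and 3628800/e ≈ 1334960.92, so !10 = 1334961.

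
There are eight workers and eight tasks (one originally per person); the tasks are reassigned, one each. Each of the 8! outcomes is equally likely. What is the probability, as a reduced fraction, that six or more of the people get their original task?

29/40320

Favorable outcomes: Σ_{i≥6} C(8,i)·!(8-i) = 28·1 + 8·0 + 1·1 = 29.
Total outcomes: 8! = 40320.
Probability = 29/40320 = 29/40320.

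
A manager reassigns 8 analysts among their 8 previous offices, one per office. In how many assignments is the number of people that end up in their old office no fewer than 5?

141

Sum C(8,i)·!(8-i) for i = 5..8:
  i=5: C(8,5)·!3 = 56·2 = 112
  i=6: C(8,6)·!2 = 28·1 = 28
  i=7: C(8,7)·!1 = 8·0 = 0
  i=8: C(8,8)·!0 = 1·1 = 1
Total = 141.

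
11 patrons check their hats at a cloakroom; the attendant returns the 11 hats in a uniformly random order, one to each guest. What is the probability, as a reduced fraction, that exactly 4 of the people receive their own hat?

103/6720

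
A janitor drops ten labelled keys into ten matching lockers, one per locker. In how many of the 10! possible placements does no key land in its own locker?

Use !n = (n-1)(!(n-1) + !(n-2)).
!10 = 9·(133496 + 14833) = 9·148329 = 1334961

1334961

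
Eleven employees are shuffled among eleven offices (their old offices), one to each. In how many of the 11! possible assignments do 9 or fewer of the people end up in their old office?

# with exactly i fixed is C(11,i)·!(11-i); sum over i=0..9:
  i=0: C(11,0)·!11 = 1·14684570 = 14684570
  i=1: C(11,1)·!10 = 11·1334961 = 14684571
  i=2: C(11,2)·!9 = 55·133496 = 7342280
  i=3: C(11,3)·!8 = 165·14833 = 2447445
  i=4: C(11,4)·!7 = 330·1854 = 611820
  i=5: C(11,5)·!6 = 462·265 = 122430
  i=6: C(11,6)·!5 = 462·44 = 20328
  i=7: C(11,7)·!4 = 330·9 = 2970
  i=8: C(11,8)·!3 = 165·2 = 330
  i=9: C(11,9)·!2 = 55·1 = 55
Total = 39916799.

39916799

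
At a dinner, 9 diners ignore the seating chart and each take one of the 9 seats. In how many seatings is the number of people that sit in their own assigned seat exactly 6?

168

Pick the 6 fixed positions: C(9,6) = 84 ways.
The remaining 3 must be deranged: !3 = 2.
Total: 84 × 2 = 168.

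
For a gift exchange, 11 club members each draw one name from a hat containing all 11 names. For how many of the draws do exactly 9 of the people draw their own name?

55

Choose which 9 of the 11 are fixed: C(11,9) = 55.
The other 2 form a derangement: !2 = 1.
Total: 55 × 1 = 55.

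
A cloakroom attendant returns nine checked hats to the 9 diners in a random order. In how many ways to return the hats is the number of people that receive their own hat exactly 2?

66744

Choose which 2 of the 9 are fixed: C(9,2) = 36.
The other 7 form a derangement: !7 = 1854.
Total: 36 × 1854 = 66744.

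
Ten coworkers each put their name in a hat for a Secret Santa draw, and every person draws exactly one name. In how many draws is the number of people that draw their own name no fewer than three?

291394

Sum C(10,i)·!(10-i) for i = 3..10:
  i=3: C(10,3)·!7 = 120·1854 = 222480
  i=4: C(10,4)·!6 = 210·265 = 55650
  i=5: C(10,5)·!5 = 252·44 = 11088
  i=6: C(10,6)·!4 = 210·9 = 1890
  i=7: C(10,7)·!3 = 120·2 = 240
  i=8: C(10,8)·!2 = 45·1 = 45
  i=9: C(10,9)·!1 = 10·0 = 0
  i=10: C(10,10)·!0 = 1·1 = 1
Total = 291394.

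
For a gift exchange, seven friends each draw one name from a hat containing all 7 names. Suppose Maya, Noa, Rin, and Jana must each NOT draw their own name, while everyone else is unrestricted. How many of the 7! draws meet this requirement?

2790

Let A_j be the event that the j-th constrained one is fixed. By inclusion-exclusion over the 4 events:
Σ_{j=0}^{4} (-1)^j C(4,j)(7-j)!
= C(4,0)·7! - C(4,1)·6! + C(4,2)·5! - C(4,3)·4! + C(4,4)·3!
= 5040 - 2880 + 720 - 96 + 6
= 2790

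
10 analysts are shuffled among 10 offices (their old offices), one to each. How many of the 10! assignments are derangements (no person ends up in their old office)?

1334961

The number of derangements of 10 is !10 = Σ_{k=0}^{10} (-1)^k·10!/k!
= 10! - 10!/1! + 10!/2! - 10!/3! + 10!/4! - 10!/5! + 10!/6! - 10!/7! + 10!/8! - 10!/9! + 10!/10!
= 3628800 - 3628800 + 1814400 - 604800 + 151200 - 30240 + 5040 - 720 + 90 - 10 + 1
= 1334961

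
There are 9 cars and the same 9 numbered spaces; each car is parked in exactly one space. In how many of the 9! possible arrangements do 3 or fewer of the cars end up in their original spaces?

Sum C(9,i)·!(9-i) for i = 0..3:
  i=0: C(9,0)·!9 = 1·133496 = 133496
  i=1: C(9,1)·!8 = 9·14833 = 133497
  i=2: C(9,2)·!7 = 36·1854 = 66744
  i=3: C(9,3)·!6 = 84·265 = 22260
Total = 355997.

355997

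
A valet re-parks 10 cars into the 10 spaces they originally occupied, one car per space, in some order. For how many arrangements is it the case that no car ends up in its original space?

The number of derangements of 10 is !10 = Σ_{k=0}^{10} (-1)^k·10!/k!
= 10! - 10!/1! + 10!/2! - 10!/3! + 10!/4! - 10!/5! + 10!/6! - 10!/7! + 10!/8! - 10!/9! + 10!/10!
= 3628800 - 3628800 + 1814400 - 604800 + 151200 - 30240 + 5040 - 720 + 90 - 10 + 1
= 1334961

1334961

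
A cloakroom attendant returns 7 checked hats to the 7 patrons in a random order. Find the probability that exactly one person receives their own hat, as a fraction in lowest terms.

53/144

Favorable outcomes: C(7,1)·!6 = 7·265 = 1855.
Total outcomes: 7! = 5040.
Probability = 1855/5040 = 53/144.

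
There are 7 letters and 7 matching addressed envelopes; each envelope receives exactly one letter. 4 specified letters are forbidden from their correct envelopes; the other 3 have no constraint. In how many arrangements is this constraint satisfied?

2790

Inclusion-exclusion on the 4 forbidden self-matches:
Σ_{j=0}^{4} (-1)^j C(4,j)(7-j)!
= C(4,0)·7! - C(4,1)·6! + C(4,2)·5! - C(4,3)·4! + C(4,4)·3!
= 5040 - 2880 + 720 - 96 + 6
= 2790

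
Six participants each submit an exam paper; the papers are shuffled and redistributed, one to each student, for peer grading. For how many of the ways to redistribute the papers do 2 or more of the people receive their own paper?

# with exactly i fixed is C(6,i)·!(6-i); sum over i=2..6:
  i=2: C(6,2)·!4 = 15·9 = 135
  i=3: C(6,3)·!3 = 20·2 = 40
  i=4: C(6,4)·!2 = 15·1 = 15
  i=5: C(6,5)·!1 = 6·0 = 0
  i=6: C(6,6)·!0 = 1·1 = 1
Total = 191.

191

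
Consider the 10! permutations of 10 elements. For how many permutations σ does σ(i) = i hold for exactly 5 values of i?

Choose which 5 of the 10 are fixed: C(10,5) = 252.
The other 5 form a derangement: !5 = 44.
Total: 252 × 44 = 11088.

11088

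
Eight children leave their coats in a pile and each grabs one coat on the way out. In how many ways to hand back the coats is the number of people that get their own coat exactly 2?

7420

Pick the 2 fixed positions: C(8,2) = 28 ways.
The remaining 6 must be deranged: !6 = 265.
Total: 28 × 265 = 7420.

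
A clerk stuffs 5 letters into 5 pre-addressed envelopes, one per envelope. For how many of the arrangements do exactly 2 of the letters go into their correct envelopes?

20

Choose which 2 of the 5 are fixed: C(5,2) = 10.
The other 3 form a derangement: !3 = 2.
Total: 10 × 2 = 20.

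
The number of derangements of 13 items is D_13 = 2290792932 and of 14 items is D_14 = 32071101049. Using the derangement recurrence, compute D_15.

D_15 = (15-1)·(D_14 + D_13) = 14·(32071101049 + 2290792932) = 14·34361893981 = 481066515734.

481066515734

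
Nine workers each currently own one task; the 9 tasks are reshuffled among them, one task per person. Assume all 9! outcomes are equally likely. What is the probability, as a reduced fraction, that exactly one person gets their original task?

2119/5760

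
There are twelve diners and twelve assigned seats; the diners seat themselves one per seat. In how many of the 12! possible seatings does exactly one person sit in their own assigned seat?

Pick the single fixed position: C(12,1) = 12 ways.
The remaining 11 must be deranged: !11 = 14684570.
Total: 12 × 14684570 = 176214840.

176214840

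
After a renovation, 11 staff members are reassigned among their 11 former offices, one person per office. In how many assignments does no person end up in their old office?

14684570

!11 = 11! · Σ_{k=0}^{11} (-1)^k/k!
= 11! - 11!/1! + 11!/2! - 11!/3! + 11!/4! - 11!/5! + 11!/6! - 11!/7! + 11!/8! - 11!/9! + 11!/10! - 11!/11!
= 39916800 - 39916800 + 19958400 - 6652800 + 1663200 - 332640 + 55440 - 7920 + 990 - 110 + 11 - 1
= 14684570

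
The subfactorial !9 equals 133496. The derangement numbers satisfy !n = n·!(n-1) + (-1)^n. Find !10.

!10 = 10·133496 + 1 = 1334961.

1334961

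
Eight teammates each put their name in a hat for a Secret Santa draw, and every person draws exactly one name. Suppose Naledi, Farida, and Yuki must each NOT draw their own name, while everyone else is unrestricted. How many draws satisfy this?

27240

Inclusion-exclusion on the 3 forbidden self-matches:
Σ_{j=0}^{3} (-1)^j C(3,j)(8-j)!
= C(3,0)·8! - C(3,1)·7! + C(3,2)·6! - C(3,3)·5!
= 40320 - 15120 + 2160 - 120
= 27240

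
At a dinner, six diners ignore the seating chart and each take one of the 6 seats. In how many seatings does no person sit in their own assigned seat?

265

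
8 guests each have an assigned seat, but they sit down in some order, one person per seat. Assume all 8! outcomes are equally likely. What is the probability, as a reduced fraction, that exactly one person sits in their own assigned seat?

103/280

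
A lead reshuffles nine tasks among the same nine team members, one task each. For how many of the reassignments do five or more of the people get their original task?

Sum C(9,i)·!(9-i) for i = 5..9:
  i=5: C(9,5)·!4 = 126·9 = 1134
  i=6: C(9,6)·!3 = 84·2 = 168
  i=7: C(9,7)·!2 = 36·1 = 36
  i=8: C(9,8)·!1 = 9·0 = 0
  i=9: C(9,9)·!0 = 1·1 = 1
Total = 1339.

1339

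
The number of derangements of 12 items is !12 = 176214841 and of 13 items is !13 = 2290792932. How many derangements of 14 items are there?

32071101049

!14 = (14-1)·(!13 + !12) = 13·(2290792932 + 176214841) = 13·2467007773 = 32071101049.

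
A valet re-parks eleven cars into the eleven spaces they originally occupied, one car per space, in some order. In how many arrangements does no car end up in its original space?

!11 is the nearest integer to 11!/e.
11! = 39916800, and 39916800/e ≈ 14684570.08, so !11 = 14684570.

14684570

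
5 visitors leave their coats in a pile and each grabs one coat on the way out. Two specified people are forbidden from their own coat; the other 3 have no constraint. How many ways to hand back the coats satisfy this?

78

Let A_j be the event that the j-th constrained one is fixed. By inclusion-exclusion over the 2 events:
Σ_{j=0}^{2} (-1)^j C(2,j)(5-j)!
= C(2,0)·5! - C(2,1)·4! + C(2,2)·3!
= 120 - 48 + 6
= 78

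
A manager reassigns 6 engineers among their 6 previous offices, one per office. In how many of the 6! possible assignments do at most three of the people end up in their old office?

# with exactly i fixed is C(6,i)·!(6-i); sum over i=0..3:
  i=0: C(6,0)·!6 = 1·265 = 265
  i=1: C(6,1)·!5 = 6·44 = 264
  i=2: C(6,2)·!4 = 15·9 = 135
  i=3: C(6,3)·!3 = 20·2 = 40
Total = 704.

704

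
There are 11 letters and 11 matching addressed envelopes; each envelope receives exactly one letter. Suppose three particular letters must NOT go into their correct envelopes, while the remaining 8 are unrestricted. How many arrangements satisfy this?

Inclusion-exclusion on the 3 forbidden self-matches:
Σ_{j=0}^{3} (-1)^j C(3,j)(11-j)!
= C(3,0)·11! - C(3,1)·10! + C(3,2)·9! - C(3,3)·8!
= 39916800 - 10886400 + 1088640 - 40320
= 30078720

30078720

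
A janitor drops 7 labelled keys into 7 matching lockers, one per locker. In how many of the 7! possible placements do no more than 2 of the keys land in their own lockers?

4633

# with exactly i fixed is C(7,i)·!(7-i); sum over i=0..2:
  i=0: C(7,0)·!7 = 1·1854 = 1854
  i=1: C(7,1)·!6 = 7·265 = 1855
  i=2: C(7,2)·!5 = 21·44 = 924
Total = 4633.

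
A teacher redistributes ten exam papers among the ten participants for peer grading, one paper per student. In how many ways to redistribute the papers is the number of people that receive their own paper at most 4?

# with exactly i fixed is C(10,i)·!(10-i); sum over i=0..4:
  i=0: C(10,0)·!10 = 1·1334961 = 1334961
  i=1: C(10,1)·!9 = 10·133496 = 1334960
  i=2: C(10,2)·!8 = 45·14833 = 667485
  i=3: C(10,3)·!7 = 120·1854 = 222480
  i=4: C(10,4)·!6 = 210·265 = 55650
Total = 3615536.

3615536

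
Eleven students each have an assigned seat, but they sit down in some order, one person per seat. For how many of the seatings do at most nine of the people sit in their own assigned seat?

Sum C(11,i)·!(11-i) for i = 0..9:
  i=0: C(11,0)·!11 = 1·14684570 = 14684570
  i=1: C(11,1)·!10 = 11·1334961 = 14684571
  i=2: C(11,2)·!9 = 55·133496 = 7342280
  i=3: C(11,3)·!8 = 165·14833 = 2447445
  i=4: C(11,4)·!7 = 330·1854 = 611820
  i=5: C(11,5)·!6 = 462·265 = 122430
  i=6: C(11,6)·!5 = 462·44 = 20328
  i=7: C(11,7)·!4 = 330·9 = 2970
  i=8: C(11,8)·!3 = 165·2 = 330
  i=9: C(11,9)·!2 = 55·1 = 55
Total = 39916799.

39916799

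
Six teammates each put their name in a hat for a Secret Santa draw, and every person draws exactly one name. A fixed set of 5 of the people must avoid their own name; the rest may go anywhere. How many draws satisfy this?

309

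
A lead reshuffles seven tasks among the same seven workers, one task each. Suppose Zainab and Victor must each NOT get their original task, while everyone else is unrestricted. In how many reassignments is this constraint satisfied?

Let A_j be the event that the j-th constrained one is fixed. By inclusion-exclusion over the 2 events:
Σ_{j=0}^{2} (-1)^j C(2,j)(7-j)!
= C(2,0)·7! - C(2,1)·6! + C(2,2)·5!
= 5040 - 1440 + 120
= 3720

3720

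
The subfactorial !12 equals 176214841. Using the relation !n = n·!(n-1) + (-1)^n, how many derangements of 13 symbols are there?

2290792932

!13 = 13·176214841 - 1 = 2290792932.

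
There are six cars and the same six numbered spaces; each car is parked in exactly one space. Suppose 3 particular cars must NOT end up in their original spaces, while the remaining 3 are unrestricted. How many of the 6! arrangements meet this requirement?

Let A_j be the event that the j-th constrained one is fixed. By inclusion-exclusion over the 3 events:
Σ_{j=0}^{3} (-1)^j C(3,j)(6-j)!
= C(3,0)·6! - C(3,1)·5! + C(3,2)·4! - C(3,3)·3!
= 720 - 360 + 72 - 6
= 426

426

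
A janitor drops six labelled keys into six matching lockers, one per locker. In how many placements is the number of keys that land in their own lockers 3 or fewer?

Sum C(6,i)·!(6-i) for i = 0..3:
  i=0: C(6,0)·!6 = 1·265 = 265
  i=1: C(6,1)·!5 = 6·44 = 264
  i=2: C(6,2)·!4 = 15·9 = 135
  i=3: C(6,3)·!3 = 20·2 = 40
Total = 704.

704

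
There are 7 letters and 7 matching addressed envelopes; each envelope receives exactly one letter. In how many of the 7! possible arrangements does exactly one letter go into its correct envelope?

Pick the single fixed position: C(7,1) = 7 ways.
The remaining 6 must be deranged: !6 = 265.
Total: 7 × 265 = 1855.

1855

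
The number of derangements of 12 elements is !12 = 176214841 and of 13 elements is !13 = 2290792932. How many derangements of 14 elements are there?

32071101049

!14 = (14-1)·(!13 + !12) = 13·(2290792932 + 176214841) = 13·2467007773 = 32071101049.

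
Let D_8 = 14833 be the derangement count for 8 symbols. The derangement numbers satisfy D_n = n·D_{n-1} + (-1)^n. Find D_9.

133496

D_9 = 9·14833 - 1 = 133496.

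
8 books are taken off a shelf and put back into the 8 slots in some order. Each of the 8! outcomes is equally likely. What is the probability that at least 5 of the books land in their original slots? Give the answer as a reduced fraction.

Favorable outcomes: Σ_{i≥5} C(8,i)·!(8-i) = 56·2 + 28·1 + 8·0 + 1·1 = 141.
Total outcomes: 8! = 40320.
Probability = 141/40320 = 47/13440.

47/13440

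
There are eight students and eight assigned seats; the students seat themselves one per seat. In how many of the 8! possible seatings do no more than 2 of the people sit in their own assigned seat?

37085

# with exactly i fixed is C(8,i)·!(8-i); sum over i=0..2:
  i=0: C(8,0)·!8 = 1·14833 = 14833
  i=1: C(8,1)·!7 = 8·1854 = 14832
  i=2: C(8,2)·!6 = 28·265 = 7420
Total = 37085.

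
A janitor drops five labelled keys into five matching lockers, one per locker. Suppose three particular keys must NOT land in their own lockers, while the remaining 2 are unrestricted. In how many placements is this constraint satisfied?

Inclusion-exclusion on the 3 forbidden self-matches:
Σ_{j=0}^{3} (-1)^j C(3,j)(5-j)!
= C(3,0)·5! - C(3,1)·4! + C(3,2)·3! - C(3,3)·2!
= 120 - 72 + 18 - 2
= 64

64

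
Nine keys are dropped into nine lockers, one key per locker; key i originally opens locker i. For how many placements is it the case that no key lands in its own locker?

133496

The number of derangements of 9 is !9 = Σ_{k=0}^{9} (-1)^k·9!/k!
= 9! - 9!/1! + 9!/2! - 9!/3! + 9!/4! - 9!/5! + 9!/6! - 9!/7! + 9!/8! - 9!/9!
= 362880 - 362880 + 181440 - 60480 + 15120 - 3024 + 504 - 72 + 9 - 1
= 133496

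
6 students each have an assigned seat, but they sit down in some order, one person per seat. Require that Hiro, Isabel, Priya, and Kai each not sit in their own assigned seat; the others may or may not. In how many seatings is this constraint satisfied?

362

Inclusion-exclusion on the 4 forbidden self-matches:
Σ_{j=0}^{4} (-1)^j C(4,j)(6-j)!
= C(4,0)·6! - C(4,1)·5! + C(4,2)·4! - C(4,3)·3! + C(4,4)·2!
= 720 - 480 + 144 - 24 + 2
= 362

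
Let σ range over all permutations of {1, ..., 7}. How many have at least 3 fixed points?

407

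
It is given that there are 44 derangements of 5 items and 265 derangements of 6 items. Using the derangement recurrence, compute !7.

1854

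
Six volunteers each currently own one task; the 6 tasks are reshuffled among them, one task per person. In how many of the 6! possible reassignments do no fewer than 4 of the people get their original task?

Sum C(6,i)·!(6-i) for i = 4..6:
  i=4: C(6,4)·!2 = 15·1 = 15
  i=5: C(6,5)·!1 = 6·0 = 0
  i=6: C(6,6)·!0 = 1·1 = 1
Total = 16.

16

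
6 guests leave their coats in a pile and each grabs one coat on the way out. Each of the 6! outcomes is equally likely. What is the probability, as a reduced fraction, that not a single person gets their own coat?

53/144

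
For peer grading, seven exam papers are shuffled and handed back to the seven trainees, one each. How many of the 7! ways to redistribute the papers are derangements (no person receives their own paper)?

1854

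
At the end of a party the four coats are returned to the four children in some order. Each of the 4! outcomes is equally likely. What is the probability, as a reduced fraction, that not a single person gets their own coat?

Favorable outcomes: !4 = 9.
Total outcomes: 4! = 24.
Probability = 9/24 = 3/8.

3/8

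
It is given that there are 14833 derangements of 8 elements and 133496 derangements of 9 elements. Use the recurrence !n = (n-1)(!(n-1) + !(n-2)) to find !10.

1334961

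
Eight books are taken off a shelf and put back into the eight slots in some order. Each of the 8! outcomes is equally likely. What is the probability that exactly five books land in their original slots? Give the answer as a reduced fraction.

1/360

Favorable outcomes: C(8,5)·!3 = 56·2 = 112.
Total outcomes: 8! = 40320.
Probability = 112/40320 = 1/360.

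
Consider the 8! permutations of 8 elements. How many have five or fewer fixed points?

40291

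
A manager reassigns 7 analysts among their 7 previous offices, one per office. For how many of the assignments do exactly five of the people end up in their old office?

Choose which 5 of the 7 are fixed: C(7,5) = 21.
The other 2 form a derangement: !2 = 1.
Total: 21 × 1 = 21.

21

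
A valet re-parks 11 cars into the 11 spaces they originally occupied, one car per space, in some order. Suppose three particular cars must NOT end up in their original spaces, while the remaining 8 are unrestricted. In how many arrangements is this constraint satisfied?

30078720

Let A_j be the event that the j-th constrained one is fixed. By inclusion-exclusion over the 3 events:
Σ_{j=0}^{3} (-1)^j C(3,j)(11-j)!
= C(3,0)·11! - C(3,1)·10! + C(3,2)·9! - C(3,3)·8!
= 39916800 - 10886400 + 1088640 - 40320
= 30078720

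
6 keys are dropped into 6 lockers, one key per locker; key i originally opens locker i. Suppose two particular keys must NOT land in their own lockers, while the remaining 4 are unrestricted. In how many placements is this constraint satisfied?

504

Inclusion-exclusion on the 2 forbidden self-matches:
Σ_{j=0}^{2} (-1)^j C(2,j)(6-j)!
= C(2,0)·6! - C(2,1)·5! + C(2,2)·4!
= 720 - 240 + 24
= 504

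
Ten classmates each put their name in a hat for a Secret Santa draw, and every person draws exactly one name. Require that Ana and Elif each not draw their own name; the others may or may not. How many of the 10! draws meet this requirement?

2943360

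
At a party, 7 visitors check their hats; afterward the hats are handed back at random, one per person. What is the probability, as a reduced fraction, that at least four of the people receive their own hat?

23/1260

Favorable outcomes: Σ_{i≥4} C(7,i)·!(7-i) = 35·2 + 21·1 + 7·0 + 1·1 = 92.
Total outcomes: 7! = 5040.
Probability = 92/5040 = 23/1260.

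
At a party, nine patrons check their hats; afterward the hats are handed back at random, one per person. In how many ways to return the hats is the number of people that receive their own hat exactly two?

Pick the 2 fixed positions: C(9,2) = 36 ways.
The remaining 7 must be deranged: !7 = 1854.
Total: 36 × 1854 = 66744.

66744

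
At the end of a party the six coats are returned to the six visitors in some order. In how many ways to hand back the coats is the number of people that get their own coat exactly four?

15

Choose which 4 of the 6 are fixed: C(6,4) = 15.
The remaining 2 must be deranged: !2 = 1.
Total: 15 × 1 = 15.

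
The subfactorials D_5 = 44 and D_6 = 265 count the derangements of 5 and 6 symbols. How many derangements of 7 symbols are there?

D_7 = (7-1)·(D_6 + D_5) = 6·(265 + 44) = 6·309 = 1854.

1854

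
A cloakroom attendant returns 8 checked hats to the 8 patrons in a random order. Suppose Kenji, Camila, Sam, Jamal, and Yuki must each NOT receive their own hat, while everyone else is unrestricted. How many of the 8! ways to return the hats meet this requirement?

21234

Let A_j be the event that the j-th constrained one is fixed. By inclusion-exclusion over the 5 events:
Σ_{j=0}^{5} (-1)^j C(5,j)(8-j)!
= C(5,0)·8! - C(5,1)·7! + C(5,2)·6! - C(5,3)·5! + C(5,4)·4! - C(5,5)·3!
= 40320 - 25200 + 7200 - 1200 + 120 - 6
= 21234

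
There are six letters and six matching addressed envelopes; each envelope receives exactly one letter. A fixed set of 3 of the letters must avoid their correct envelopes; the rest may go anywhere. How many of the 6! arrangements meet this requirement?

426

Let A_j be the event that the j-th constrained one is fixed. By inclusion-exclusion over the 3 events:
Σ_{j=0}^{3} (-1)^j C(3,j)(6-j)!
= C(3,0)·6! - C(3,1)·5! + C(3,2)·4! - C(3,3)·3!
= 720 - 360 + 72 - 6
= 426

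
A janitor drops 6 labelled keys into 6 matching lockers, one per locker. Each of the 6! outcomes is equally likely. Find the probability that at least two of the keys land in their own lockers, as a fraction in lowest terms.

Favorable outcomes: Σ_{i≥2} C(6,i)·!(6-i) = 15·9 + 20·2 + 15·1 + 6·0 + 1·1 = 191.
Total outcomes: 6! = 720.
Probability = 191/720 = 191/720.

191/720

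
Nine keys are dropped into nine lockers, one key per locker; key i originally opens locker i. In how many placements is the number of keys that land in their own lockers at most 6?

362843

# with exactly i fixed is C(9,i)·!(9-i); sum over i=0..6:
  i=0: C(9,0)·!9 = 1·133496 = 133496
  i=1: C(9,1)·!8 = 9·14833 = 133497
  i=2: C(9,2)·!7 = 36·1854 = 66744
  i=3: C(9,3)·!6 = 84·265 = 22260
  i=4: C(9,4)·!5 = 126·44 = 5544
  i=5: C(9,5)·!4 = 126·9 = 1134
  i=6: C(9,6)·!3 = 84·2 = 168
Total = 362843.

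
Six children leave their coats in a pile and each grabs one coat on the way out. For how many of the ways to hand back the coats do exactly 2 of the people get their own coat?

Pick the 2 fixed positions: C(6,2) = 15 ways.
The other 4 form a derangement: !4 = 9.
Total: 15 × 9 = 135.

135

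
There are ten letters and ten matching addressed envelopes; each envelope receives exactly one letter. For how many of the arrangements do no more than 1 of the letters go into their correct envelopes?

2669921

Sum C(10,i)·!(10-i) for i = 0..1:
  i=0: C(10,0)·!10 = 1·1334961 = 1334961
  i=1: C(10,1)·!9 = 10·133496 = 1334960
Total = 2669921.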